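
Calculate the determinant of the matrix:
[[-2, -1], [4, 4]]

For a 2×2 matrix [[a, b], [c, d]], det = ad - bc
det = (-2)(4) - (-1)(4) = -8 - -4 = -4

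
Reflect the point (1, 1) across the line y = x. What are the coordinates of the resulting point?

Reflection across line y = x: (1, 1) → (1, 1)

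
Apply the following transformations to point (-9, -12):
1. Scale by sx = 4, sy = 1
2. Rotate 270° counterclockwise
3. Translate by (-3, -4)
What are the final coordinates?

Step 1: Scale → (-36, -12)
Step 2: Rotate 270° → (-12, 36)
Step 3: Translate → (-15, 32)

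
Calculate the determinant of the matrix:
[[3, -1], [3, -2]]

For a 2×2 matrix [[a, b], [c, d]], det = ad - bc
det = (3)(-2) - (-1)(3) = -6 - -3 = -3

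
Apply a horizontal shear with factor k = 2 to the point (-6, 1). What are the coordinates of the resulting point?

Shear matrix for horizontal shear with factor k = 2:
[[1, 2], [0, 1]]
Result: (-6, 1) → (-4, 1)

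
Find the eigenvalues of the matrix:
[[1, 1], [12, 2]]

Characteristic equation: det(A - λI) = 0
λ² - (trace)λ + (det) = 0
trace = 1 + 2 = 3, det = (1)(2) - (1)(12) = -10
λ² - (3)λ + (-10) = 0
λ = (3 ± √((3)² - 4·(-10))) / 2 = (3 ± √49) / 2
Solving: λ = -2, 5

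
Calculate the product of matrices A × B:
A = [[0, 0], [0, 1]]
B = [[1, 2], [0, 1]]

Matrix multiplication:
C[0][0] = 0×1 + 0×0 = 0
C[0][1] = 0×2 + 0×1 = 0
C[1][0] = 0×1 + 1×0 = 0
C[1][1] = 0×2 + 1×1 = 1
Result: [[0, 0], [0, 1]]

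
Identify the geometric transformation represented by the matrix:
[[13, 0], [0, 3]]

This matrix represents: non-uniform scaling by sx = 13, sy = 3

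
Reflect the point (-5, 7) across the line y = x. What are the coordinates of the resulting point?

Reflection across line y = x: (-5, 7) → (7, -5)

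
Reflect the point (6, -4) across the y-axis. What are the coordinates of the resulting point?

Reflection across y-axis: (6, -4) → (-6, -4)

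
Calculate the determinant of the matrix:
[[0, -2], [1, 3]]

For a 2×2 matrix [[a, b], [c, d]], det = ad - bc
det = (0)(3) - (-2)(1) = 0 - -2 = 2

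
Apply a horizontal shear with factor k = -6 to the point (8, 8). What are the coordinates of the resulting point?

Shear matrix for horizontal shear with factor k = -6:
[[1, -6], [0, 1]]
Result: (8, 8) → (-40, 8)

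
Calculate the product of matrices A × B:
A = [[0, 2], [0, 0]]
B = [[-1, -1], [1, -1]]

Matrix multiplication:
C[0][0] = 0×-1 + 2×1 = 2
C[0][1] = 0×-1 + 2×-1 = -2
C[1][0] = 0×-1 + 0×1 = 0
C[1][1] = 0×-1 + 0×-1 = 0
Result: [[2, -2], [0, 0]]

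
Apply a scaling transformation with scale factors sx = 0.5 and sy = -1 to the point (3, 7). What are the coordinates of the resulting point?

Scaling matrix:
[[0.50, 0], [0, -1]]
Result: (3 × 0.5, 7 × -1) = (1.5, -7)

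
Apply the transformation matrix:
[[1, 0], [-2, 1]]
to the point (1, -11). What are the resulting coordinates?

Matrix multiplication:
[[1, 0], [-2, 1]] × [1, -11]ᵀ
= [(1)(1) + (0)(-11), (-2)(1) + (1)(-11)]ᵀ
= [1, -13]ᵀ
Result: (1, -13)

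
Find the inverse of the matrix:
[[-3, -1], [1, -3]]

For [[a,b],[c,d]], inverse = (1/det)·[[d,-b],[-c,a]]
det = (-3)(-3) - (-1)(1) = 9 - -1 = 10
Inverse = (1/10)·[[-3, 1], [-1, -3]]
= [[-3/10, 1/10], [-1/10, -3/10]]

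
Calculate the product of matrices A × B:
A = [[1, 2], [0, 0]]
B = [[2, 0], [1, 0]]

Matrix multiplication:
C[0][0] = 1×2 + 2×1 = 4
C[0][1] = 1×0 + 2×0 = 0
C[1][0] = 0×2 + 0×1 = 0
C[1][1] = 0×0 + 0×0 = 0
Result: [[4, 0], [0, 0]]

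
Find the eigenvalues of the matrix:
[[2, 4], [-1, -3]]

Characteristic equation: det(A - λI) = 0
λ² - (trace)λ + (det) = 0
trace = 2 + -3 = -1, det = (2)(-3) - (4)(-1) = -2
λ² - (-1)λ + (-2) = 0
λ = (-1 ± √((-1)² - 4·(-2))) / 2 = (-1 ± √9) / 2
Solving: λ = -2, 1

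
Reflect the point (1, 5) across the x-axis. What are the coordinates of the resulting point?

Reflection across x-axis: (1, 5) → (1, -5)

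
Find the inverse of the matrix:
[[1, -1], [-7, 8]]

For [[a,b],[c,d]], inverse = (1/det)·[[d,-b],[-c,a]]
det = (1)(8) - (-1)(-7) = 8 - 7 = 1
Inverse = [[8, 1], [7, 1]]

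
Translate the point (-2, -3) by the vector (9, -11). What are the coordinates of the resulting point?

Translation by (9, -11) (homogeneous matrix [[1, 0, 9], [0, 1, -11], [0, 0, 1]]):
x' = -2 + 9 = 7
y' = -3 + -11 = -14
Result: (7, -14)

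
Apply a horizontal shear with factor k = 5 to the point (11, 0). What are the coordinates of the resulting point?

Shear matrix for horizontal shear with factor k = 5:
[[1, 5], [0, 1]]
Result: (11, 0) → (11, 0)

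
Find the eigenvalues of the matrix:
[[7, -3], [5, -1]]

Characteristic equation: det(A - λI) = 0
λ² - (trace)λ + (det) = 0
trace = 7 + -1 = 6, det = (7)(-1) - (-3)(5) = 8
λ² - (6)λ + (8) = 0
λ = (6 ± √((6)² - 4·(8))) / 2 = (6 ± √4) / 2
Solving: λ = 2, 4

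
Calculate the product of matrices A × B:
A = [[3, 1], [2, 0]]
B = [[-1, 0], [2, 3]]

Matrix multiplication:
C[0][0] = 3×-1 + 1×2 = -1
C[0][1] = 3×0 + 1×3 = 3
C[1][0] = 2×-1 + 0×2 = -2
C[1][1] = 2×0 + 0×3 = 0
Result: [[-1, 3], [-2, 0]]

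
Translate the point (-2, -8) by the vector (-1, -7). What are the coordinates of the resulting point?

Translation by (-1, -7) (homogeneous matrix [[1, 0, -1], [0, 1, -7], [0, 0, 1]]):
x' = -2 + -1 = -3
y' = -8 + -7 = -15
Result: (-3, -15)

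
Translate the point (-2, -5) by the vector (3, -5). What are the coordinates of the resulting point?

Translation by (3, -5) (homogeneous matrix [[1, 0, 3], [0, 1, -5], [0, 0, 1]]):
x' = -2 + 3 = 1
y' = -5 + -5 = -10
Result: (1, -10)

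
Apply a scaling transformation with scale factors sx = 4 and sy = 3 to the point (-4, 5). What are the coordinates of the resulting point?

Scaling matrix:
[[4, 0], [0, 3]]
Result: (-4 × 4, 5 × 3) = (-16, 15)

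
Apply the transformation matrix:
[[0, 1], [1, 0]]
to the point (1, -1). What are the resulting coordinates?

Matrix multiplication:
[[0, 1], [1, 0]] × [1, -1]ᵀ
= [(0)(1) + (1)(-1), (1)(1) + (0)(-1)]ᵀ
= [-1, 1]ᵀ
Result: (-1, 1)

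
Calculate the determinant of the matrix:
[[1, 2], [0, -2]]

For a 2×2 matrix [[a, b], [c, d]], det = ad - bc
det = (1)(-2) - (2)(0) = -2 - 0 = -2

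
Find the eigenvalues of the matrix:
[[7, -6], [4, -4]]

Characteristic equation: det(A - λI) = 0
λ² - (trace)λ + (det) = 0
trace = 7 + -4 = 3, det = (7)(-4) - (-6)(4) = -4
λ² - (3)λ + (-4) = 0
λ = (3 ± √((3)² - 4·(-4))) / 2 = (3 ± √25) / 2
Solving: λ = -1, 4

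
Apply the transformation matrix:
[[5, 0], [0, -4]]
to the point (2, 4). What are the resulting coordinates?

Matrix multiplication:
[[5, 0], [0, -4]] × [2, 4]ᵀ
= [(5)(2) + (0)(4), (0)(2) + (-4)(4)]ᵀ
= [10, -16]ᵀ
Result: (10, -16)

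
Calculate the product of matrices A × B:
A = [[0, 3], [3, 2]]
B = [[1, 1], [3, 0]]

Matrix multiplication:
C[0][0] = 0×1 + 3×3 = 9
C[0][1] = 0×1 + 3×0 = 0
C[1][0] = 3×1 + 2×3 = 9
C[1][1] = 3×1 + 2×0 = 3
Result: [[9, 0], [9, 3]]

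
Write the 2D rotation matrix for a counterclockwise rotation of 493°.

Rotation matrix formula: [[cos θ, -sin θ], [sin θ, cos θ]]
For θ = 493°:
cos(493°) = -0.6820
sin(493°) = 0.7314
Result: [[-0.6820, -0.7314], [0.7314, -0.6820]]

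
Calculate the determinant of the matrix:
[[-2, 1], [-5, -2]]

For a 2×2 matrix [[a, b], [c, d]], det = ad - bc
det = (-2)(-2) - (1)(-5) = 4 - -5 = 9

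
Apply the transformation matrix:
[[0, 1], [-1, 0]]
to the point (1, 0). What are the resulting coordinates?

Matrix multiplication:
[[0, 1], [-1, 0]] × [1, 0]ᵀ
= [(0)(1) + (1)(0), (-1)(1) + (0)(0)]ᵀ
= [0, -1]ᵀ
Result: (0, -1)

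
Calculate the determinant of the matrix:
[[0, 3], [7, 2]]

For a 2×2 matrix [[a, b], [c, d]], det = ad - bc
det = (0)(2) - (3)(7) = 0 - 21 = -21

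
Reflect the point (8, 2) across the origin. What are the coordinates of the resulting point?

Reflection across origin: (8, 2) → (-8, -2)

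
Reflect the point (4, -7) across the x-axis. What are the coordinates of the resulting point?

Reflection across x-axis: (4, -7) → (4, 7)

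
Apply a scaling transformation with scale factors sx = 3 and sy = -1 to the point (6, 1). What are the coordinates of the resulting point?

Scaling matrix:
[[3, 0], [0, -1]]
Result: (6 × 3, 1 × -1) = (18, -1)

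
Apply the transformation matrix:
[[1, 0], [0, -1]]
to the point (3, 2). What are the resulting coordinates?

Matrix multiplication:
[[1, 0], [0, -1]] × [3, 2]ᵀ
= [(1)(3) + (0)(2), (0)(3) + (-1)(2)]ᵀ
= [3, -2]ᵀ
Result: (3, -2)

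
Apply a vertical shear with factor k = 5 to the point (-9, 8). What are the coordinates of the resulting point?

Shear matrix for vertical shear with factor k = 5:
[[1, 0], [5, 1]]
Result: (-9, 8) → (-9, -37)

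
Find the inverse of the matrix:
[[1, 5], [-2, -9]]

For [[a,b],[c,d]], inverse = (1/det)·[[d,-b],[-c,a]]
det = (1)(-9) - (5)(-2) = -9 - -10 = 1
Inverse = [[-9, -5], [2, 1]]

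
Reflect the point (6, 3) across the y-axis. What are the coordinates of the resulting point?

Reflection across y-axis: (6, 3) → (-6, 3)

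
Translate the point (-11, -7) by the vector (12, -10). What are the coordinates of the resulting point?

Translation by (12, -10) (homogeneous matrix [[1, 0, 12], [0, 1, -10], [0, 0, 1]]):
x' = -11 + 12 = 1
y' = -7 + -10 = -17
Result: (1, -17)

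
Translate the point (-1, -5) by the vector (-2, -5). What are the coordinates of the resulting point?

Translation by (-2, -5) (homogeneous matrix [[1, 0, -2], [0, 1, -5], [0, 0, 1]]):
x' = -1 + -2 = -3
y' = -5 + -5 = -10
Result: (-3, -10)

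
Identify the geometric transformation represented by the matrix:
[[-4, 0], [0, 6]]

This matrix represents: non-uniform scaling by sx = -4, sy = 6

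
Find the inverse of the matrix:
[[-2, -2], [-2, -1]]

For [[a,b],[c,d]], inverse = (1/det)·[[d,-b],[-c,a]]
det = (-2)(-1) - (-2)(-2) = 2 - 4 = -2
Inverse = (1/-2)·[[-1, 2], [2, -2]]
= [[1/2, -1], [-1, 1]]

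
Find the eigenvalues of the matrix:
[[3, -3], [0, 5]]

Characteristic equation: det(A - λI) = 0
λ² - (trace)λ + (det) = 0
trace = 3 + 5 = 8, det = (3)(5) - (-3)(0) = 15
λ² - (8)λ + (15) = 0
λ = (8 ± √((8)² - 4·(15))) / 2 = (8 ± √4) / 2
Solving: λ = 3, 5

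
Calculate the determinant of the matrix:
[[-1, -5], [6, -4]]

For a 2×2 matrix [[a, b], [c, d]], det = ad - bc
det = (-1)(-4) - (-5)(6) = 4 - -30 = 34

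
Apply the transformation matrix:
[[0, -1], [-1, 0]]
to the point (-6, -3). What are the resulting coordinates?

Matrix multiplication:
[[0, -1], [-1, 0]] × [-6, -3]ᵀ
= [(0)(-6) + (-1)(-3), (-1)(-6) + (0)(-3)]ᵀ
= [3, 6]ᵀ
Result: (3, 6)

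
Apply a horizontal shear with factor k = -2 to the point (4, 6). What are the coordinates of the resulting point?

Shear matrix for horizontal shear with factor k = -2:
[[1, -2], [0, 1]]
Result: (4, 6) → (-8, 6)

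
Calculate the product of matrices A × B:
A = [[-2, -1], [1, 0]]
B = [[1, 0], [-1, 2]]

Matrix multiplication:
C[0][0] = -2×1 + -1×-1 = -1
C[0][1] = -2×0 + -1×2 = -2
C[1][0] = 1×1 + 0×-1 = 1
C[1][1] = 1×0 + 0×2 = 0
Result: [[-1, -2], [1, 0]]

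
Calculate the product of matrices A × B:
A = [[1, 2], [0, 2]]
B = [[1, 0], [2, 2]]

Matrix multiplication:
C[0][0] = 1×1 + 2×2 = 5
C[0][1] = 1×0 + 2×2 = 4
C[1][0] = 0×1 + 2×2 = 4
C[1][1] = 0×0 + 2×2 = 4
Result: [[5, 4], [4, 4]]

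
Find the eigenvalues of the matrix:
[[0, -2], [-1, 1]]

Characteristic equation: det(A - λI) = 0
λ² - (trace)λ + (det) = 0
trace = 0 + 1 = 1, det = (0)(1) - (-2)(-1) = -2
λ² - (1)λ + (-2) = 0
λ = (1 ± √((1)² - 4·(-2))) / 2 = (1 ± √9) / 2
Solving: λ = -1, 2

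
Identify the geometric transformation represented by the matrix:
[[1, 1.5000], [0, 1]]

This matrix represents: horizontal shear with factor 1.5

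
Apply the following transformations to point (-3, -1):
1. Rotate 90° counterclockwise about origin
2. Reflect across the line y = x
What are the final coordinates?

Step 1: Rotate 90° → (1, -3)
Step 2: Reflect across line y = x → (-3, 1)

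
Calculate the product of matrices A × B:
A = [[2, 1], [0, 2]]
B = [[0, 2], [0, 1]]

Matrix multiplication:
C[0][0] = 2×0 + 1×0 = 0
C[0][1] = 2×2 + 1×1 = 5
C[1][0] = 0×0 + 2×0 = 0
C[1][1] = 0×2 + 2×1 = 2
Result: [[0, 5], [0, 2]]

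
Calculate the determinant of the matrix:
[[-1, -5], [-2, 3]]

For a 2×2 matrix [[a, b], [c, d]], det = ad - bc
det = (-1)(3) - (-5)(-2) = -3 - 10 = -13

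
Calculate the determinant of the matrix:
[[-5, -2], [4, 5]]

For a 2×2 matrix [[a, b], [c, d]], det = ad - bc
det = (-5)(5) - (-2)(4) = -25 - -8 = -17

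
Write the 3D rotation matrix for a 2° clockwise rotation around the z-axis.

Rotation matrix for clockwise 2° around z-axis:
A clockwise rotation by 2° is a counterclockwise rotation by -2°.
cos(-2°) = 0.9994, sin(-2°) = -0.0349
Result: [[0.9994, 0.0349, 0], [-0.0349, 0.9994, 0], [0, 0, 1]]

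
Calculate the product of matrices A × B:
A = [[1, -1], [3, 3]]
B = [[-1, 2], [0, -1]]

Matrix multiplication:
C[0][0] = 1×-1 + -1×0 = -1
C[0][1] = 1×2 + -1×-1 = 3
C[1][0] = 3×-1 + 3×0 = -3
C[1][1] = 3×2 + 3×-1 = 3
Result: [[-1, 3], [-3, 3]]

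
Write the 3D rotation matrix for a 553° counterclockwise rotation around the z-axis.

Rotation matrix for counterclockwise 553° around z-axis:
cos(553°) = -0.9744, sin(553°) = -0.2250
Result: [[-0.9744, 0.2250, 0], [-0.2250, -0.9744, 0], [0, 0, 1]]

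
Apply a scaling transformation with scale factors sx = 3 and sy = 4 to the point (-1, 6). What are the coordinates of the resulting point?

Scaling matrix:
[[3, 0], [0, 4]]
Result: (-1 × 3, 6 × 4) = (-3, 24)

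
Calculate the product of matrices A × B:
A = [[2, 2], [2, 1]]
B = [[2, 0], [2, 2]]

Matrix multiplication:
C[0][0] = 2×2 + 2×2 = 8
C[0][1] = 2×0 + 2×2 = 4
C[1][0] = 2×2 + 1×2 = 6
C[1][1] = 2×0 + 1×2 = 2
Result: [[8, 4], [6, 2]]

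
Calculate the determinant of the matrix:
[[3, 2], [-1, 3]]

For a 2×2 matrix [[a, b], [c, d]], det = ad - bc
det = (3)(3) - (2)(-1) = 9 - -2 = 11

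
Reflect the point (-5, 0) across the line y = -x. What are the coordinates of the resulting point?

Reflection across line y = -x: (-5, 0) → (0, 5)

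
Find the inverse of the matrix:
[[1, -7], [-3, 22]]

For [[a,b],[c,d]], inverse = (1/det)·[[d,-b],[-c,a]]
det = (1)(22) - (-7)(-3) = 22 - 21 = 1
Inverse = [[22, 7], [3, 1]]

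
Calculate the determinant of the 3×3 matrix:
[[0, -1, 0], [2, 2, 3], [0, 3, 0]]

Expansion along first row:
det = 0·det([[2,3],[3,0]]) - -1·det([[2,3],[0,0]]) + 0·det([[2,2],[0,3]])
    = 0·(2·0 - 3·3) - -1·(2·0 - 3·0) + 0·(2·3 - 2·0)
    = 0·-9 - -1·0 + 0·6
    = 0 + 0 + 0 = 0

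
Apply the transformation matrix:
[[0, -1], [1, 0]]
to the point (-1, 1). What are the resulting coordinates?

Matrix multiplication:
[[0, -1], [1, 0]] × [-1, 1]ᵀ
= [(0)(-1) + (-1)(1), (1)(-1) + (0)(1)]ᵀ
= [-1, -1]ᵀ
Result: (-1, -1)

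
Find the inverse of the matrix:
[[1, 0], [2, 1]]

For [[a,b],[c,d]], inverse = (1/det)·[[d,-b],[-c,a]]
det = (1)(1) - (0)(2) = 1 - 0 = 1
Inverse = [[1, 0], [-2, 1]]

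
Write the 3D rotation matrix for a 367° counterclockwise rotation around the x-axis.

Rotation matrix for counterclockwise 367° around x-axis:
cos(367°) = 0.9925, sin(367°) = 0.1219
Result: [[1, 0, 0], [0, 0.9925, -0.1219], [0, 0.1219, 0.9925]]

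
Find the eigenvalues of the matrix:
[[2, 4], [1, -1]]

Characteristic equation: det(A - λI) = 0
λ² - (trace)λ + (det) = 0
trace = 2 + -1 = 1, det = (2)(-1) - (4)(1) = -6
λ² - (1)λ + (-6) = 0
λ = (1 ± √((1)² - 4·(-6))) / 2 = (1 ± √25) / 2
Solving: λ = -2, 3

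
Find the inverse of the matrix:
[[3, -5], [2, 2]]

For [[a,b],[c,d]], inverse = (1/det)·[[d,-b],[-c,a]]
det = (3)(2) - (-5)(2) = 6 - -10 = 16
Inverse = (1/16)·[[2, 5], [-2, 3]]
= [[1/8, 5/16], [-1/8, 3/16]]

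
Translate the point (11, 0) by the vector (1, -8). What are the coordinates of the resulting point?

Translation by (1, -8) (homogeneous matrix [[1, 0, 1], [0, 1, -8], [0, 0, 1]]):
x' = 11 + 1 = 12
y' = 0 + -8 = -8
Result: (12, -8)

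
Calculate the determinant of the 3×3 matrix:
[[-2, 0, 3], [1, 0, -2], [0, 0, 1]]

Expansion along first row:
det = -2·det([[0,-2],[0,1]]) - 0·det([[1,-2],[0,1]]) + 3·det([[1,0],[0,0]])
    = -2·(0·1 - -2·0) - 0·(1·1 - -2·0) + 3·(1·0 - 0·0)
    = -2·0 - 0·1 + 3·0
    = 0 + 0 + 0 = 0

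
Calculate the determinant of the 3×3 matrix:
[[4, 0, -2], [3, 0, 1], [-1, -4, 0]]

Expansion along first row:
det = 4·det([[0,1],[-4,0]]) - 0·det([[3,1],[-1,0]]) + -2·det([[3,0],[-1,-4]])
    = 4·(0·0 - 1·-4) - 0·(3·0 - 1·-1) + -2·(3·-4 - 0·-1)
    = 4·4 - 0·1 + -2·-12
    = 16 + 0 + 24 = 40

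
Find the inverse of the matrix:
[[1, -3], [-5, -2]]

For [[a,b],[c,d]], inverse = (1/det)·[[d,-b],[-c,a]]
det = (1)(-2) - (-3)(-5) = -2 - 15 = -17
Inverse = (1/-17)·[[-2, 3], [5, 1]]
= [[2/17, -3/17], [-5/17, -1/17]]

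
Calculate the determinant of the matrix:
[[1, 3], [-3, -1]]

For a 2×2 matrix [[a, b], [c, d]], det = ad - bc
det = (1)(-1) - (3)(-3) = -1 - -9 = 8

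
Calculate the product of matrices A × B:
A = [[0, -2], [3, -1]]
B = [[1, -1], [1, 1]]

Matrix multiplication:
C[0][0] = 0×1 + -2×1 = -2
C[0][1] = 0×-1 + -2×1 = -2
C[1][0] = 3×1 + -1×1 = 2
C[1][1] = 3×-1 + -1×1 = -4
Result: [[-2, -2], [2, -4]]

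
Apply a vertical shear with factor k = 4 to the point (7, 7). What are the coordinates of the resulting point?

Shear matrix for vertical shear with factor k = 4:
[[1, 0], [4, 1]]
Result: (7, 7) → (7, 35)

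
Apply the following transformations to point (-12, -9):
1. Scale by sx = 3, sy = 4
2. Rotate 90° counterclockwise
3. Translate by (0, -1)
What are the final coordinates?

Step 1: Scale → (-36, -36)
Step 2: Rotate 90° → (36, -36)
Step 3: Translate → (36, -37)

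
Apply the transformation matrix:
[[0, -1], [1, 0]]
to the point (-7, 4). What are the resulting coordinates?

Matrix multiplication:
[[0, -1], [1, 0]] × [-7, 4]ᵀ
= [(0)(-7) + (-1)(4), (1)(-7) + (0)(4)]ᵀ
= [-4, -7]ᵀ
Result: (-4, -7)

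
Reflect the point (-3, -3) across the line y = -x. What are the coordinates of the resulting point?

Reflection across line y = -x: (-3, -3) → (3, 3)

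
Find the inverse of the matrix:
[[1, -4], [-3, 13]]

For [[a,b],[c,d]], inverse = (1/det)·[[d,-b],[-c,a]]
det = (1)(13) - (-4)(-3) = 13 - 12 = 1
Inverse = [[13, 4], [3, 1]]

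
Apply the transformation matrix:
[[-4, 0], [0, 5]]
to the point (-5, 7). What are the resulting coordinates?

Matrix multiplication:
[[-4, 0], [0, 5]] × [-5, 7]ᵀ
= [(-4)(-5) + (0)(7), (0)(-5) + (5)(7)]ᵀ
= [20, 35]ᵀ
Result: (20, 35)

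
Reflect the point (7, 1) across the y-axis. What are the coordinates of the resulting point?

Reflection across y-axis: (7, 1) → (-7, 1)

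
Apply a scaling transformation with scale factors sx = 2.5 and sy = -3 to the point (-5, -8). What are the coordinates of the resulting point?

Scaling matrix:
[[2.50, 0], [0, -3]]
Result: (-5 × 2.5, -8 × -3) = (-12.5, 24)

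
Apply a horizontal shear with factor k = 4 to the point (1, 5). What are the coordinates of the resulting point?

Shear matrix for horizontal shear with factor k = 4:
[[1, 4], [0, 1]]
Result: (1, 5) → (21, 5)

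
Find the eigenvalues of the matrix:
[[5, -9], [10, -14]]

Characteristic equation: det(A - λI) = 0
λ² - (trace)λ + (det) = 0
trace = 5 + -14 = -9, det = (5)(-14) - (-9)(10) = 20
λ² - (-9)λ + (20) = 0
λ = (-9 ± √((-9)² - 4·(20))) / 2 = (-9 ± √1) / 2
Solving: λ = -5, -4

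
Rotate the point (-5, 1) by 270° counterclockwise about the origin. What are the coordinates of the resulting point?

Rotation matrix for 270°: [[cos 270°, -sin 270°], [sin 270°, cos 270°]] = [[0, 1], [-1, 0]]
[[0, 1], [-1, 0]] × [-5, 1]ᵀ = [1, 5]ᵀ
Result: (1, 5)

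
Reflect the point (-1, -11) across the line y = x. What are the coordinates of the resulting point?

Reflection across line y = x: (-1, -11) → (-11, -1)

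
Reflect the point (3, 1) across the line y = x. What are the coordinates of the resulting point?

Reflection across line y = x: (3, 1) → (1, 3)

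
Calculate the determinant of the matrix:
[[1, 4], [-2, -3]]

For a 2×2 matrix [[a, b], [c, d]], det = ad - bc
det = (1)(-3) - (4)(-2) = -3 - -8 = 5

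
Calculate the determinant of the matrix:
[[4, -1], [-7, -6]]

For a 2×2 matrix [[a, b], [c, d]], det = ad - bc
det = (4)(-6) - (-1)(-7) = -24 - 7 = -31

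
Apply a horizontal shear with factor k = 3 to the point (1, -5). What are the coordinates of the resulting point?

Shear matrix for horizontal shear with factor k = 3:
[[1, 3], [0, 1]]
Result: (1, -5) → (-14, -5)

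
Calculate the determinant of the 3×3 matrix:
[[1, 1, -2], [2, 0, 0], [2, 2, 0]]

Expansion along first row:
det = 1·det([[0,0],[2,0]]) - 1·det([[2,0],[2,0]]) + -2·det([[2,0],[2,2]])
    = 1·(0·0 - 0·2) - 1·(2·0 - 0·2) + -2·(2·2 - 0·2)
    = 1·0 - 1·0 + -2·4
    = 0 + 0 + -8 = -8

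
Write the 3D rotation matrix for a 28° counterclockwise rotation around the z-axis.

Rotation matrix for counterclockwise 28° around z-axis:
cos(28°) = 0.8829, sin(28°) = 0.4695
Result: [[0.8829, -0.4695, 0], [0.4695, 0.8829, 0], [0, 0, 1]]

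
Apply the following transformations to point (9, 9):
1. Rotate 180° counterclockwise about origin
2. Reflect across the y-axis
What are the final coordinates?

Step 1: Rotate 180° → (-9, -9)
Step 2: Reflect across y-axis → (9, -9)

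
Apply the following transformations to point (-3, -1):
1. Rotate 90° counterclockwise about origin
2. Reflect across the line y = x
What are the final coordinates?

Step 1: Rotate 90° → (1, -3)
Step 2: Reflect across line y = x → (-3, 1)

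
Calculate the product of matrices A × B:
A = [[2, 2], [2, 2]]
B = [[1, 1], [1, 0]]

Matrix multiplication:
C[0][0] = 2×1 + 2×1 = 4
C[0][1] = 2×1 + 2×0 = 2
C[1][0] = 2×1 + 2×1 = 4
C[1][1] = 2×1 + 2×0 = 2
Result: [[4, 2], [4, 2]]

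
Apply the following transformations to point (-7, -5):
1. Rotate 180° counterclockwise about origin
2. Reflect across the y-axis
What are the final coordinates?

Step 1: Rotate 180° → (7, 5)
Step 2: Reflect across y-axis → (-7, 5)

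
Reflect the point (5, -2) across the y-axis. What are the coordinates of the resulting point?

Reflection across y-axis: (5, -2) → (-5, -2)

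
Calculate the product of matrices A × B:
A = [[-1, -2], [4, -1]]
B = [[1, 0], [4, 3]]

Matrix multiplication:
C[0][0] = -1×1 + -2×4 = -9
C[0][1] = -1×0 + -2×3 = -6
C[1][0] = 4×1 + -1×4 = 0
C[1][1] = 4×0 + -1×3 = -3
Result: [[-9, -6], [0, -3]]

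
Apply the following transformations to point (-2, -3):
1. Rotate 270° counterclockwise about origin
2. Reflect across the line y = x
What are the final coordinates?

Step 1: Rotate 270° → (-3, 2)
Step 2: Reflect across line y = x → (2, -3)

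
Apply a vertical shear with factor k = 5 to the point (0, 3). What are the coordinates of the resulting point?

Shear matrix for vertical shear with factor k = 5:
[[1, 0], [5, 1]]
Result: (0, 3) → (0, 3)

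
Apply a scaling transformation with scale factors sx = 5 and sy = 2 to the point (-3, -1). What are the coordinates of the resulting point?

Scaling matrix:
[[5, 0], [0, 2]]
Result: (-3 × 5, -1 × 2) = (-15, -2)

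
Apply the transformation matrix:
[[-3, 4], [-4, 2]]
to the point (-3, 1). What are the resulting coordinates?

Matrix multiplication:
[[-3, 4], [-4, 2]] × [-3, 1]ᵀ
= [(-3)(-3) + (4)(1), (-4)(-3) + (2)(1)]ᵀ
= [13, 14]ᵀ
Result: (13, 14)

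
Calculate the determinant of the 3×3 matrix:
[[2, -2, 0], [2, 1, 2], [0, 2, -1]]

Expansion along first row:
det = 2·det([[1,2],[2,-1]]) - -2·det([[2,2],[0,-1]]) + 0·det([[2,1],[0,2]])
    = 2·(1·-1 - 2·2) - -2·(2·-1 - 2·0) + 0·(2·2 - 1·0)
    = 2·-5 - -2·-2 + 0·4
    = -10 + -4 + 0 = -14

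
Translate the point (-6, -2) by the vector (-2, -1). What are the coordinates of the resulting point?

Translation by (-2, -1) (homogeneous matrix [[1, 0, -2], [0, 1, -1], [0, 0, 1]]):
x' = -6 + -2 = -8
y' = -2 + -1 = -3
Result: (-8, -3)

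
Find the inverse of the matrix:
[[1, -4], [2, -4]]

For [[a,b],[c,d]], inverse = (1/det)·[[d,-b],[-c,a]]
det = (1)(-4) - (-4)(2) = -4 - -8 = 4
Inverse = (1/4)·[[-4, 4], [-2, 1]]
= [[-1, 1], [-1/2, 1/4]]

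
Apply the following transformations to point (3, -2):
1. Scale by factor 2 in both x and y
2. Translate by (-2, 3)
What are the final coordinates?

Step 1: Scale (3, -2) by 2 → (6, -4)
Step 2: Translate by (-2, 3) → (4, -1)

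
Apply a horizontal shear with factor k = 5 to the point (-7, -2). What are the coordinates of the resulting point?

Shear matrix for horizontal shear with factor k = 5:
[[1, 5], [0, 1]]
Result: (-7, -2) → (-17, -2)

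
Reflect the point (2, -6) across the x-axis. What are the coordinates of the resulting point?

Reflection across x-axis: (2, -6) → (2, 6)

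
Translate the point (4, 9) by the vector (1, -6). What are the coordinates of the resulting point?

Translation by (1, -6) (homogeneous matrix [[1, 0, 1], [0, 1, -6], [0, 0, 1]]):
x' = 4 + 1 = 5
y' = 9 + -6 = 3
Result: (5, 3)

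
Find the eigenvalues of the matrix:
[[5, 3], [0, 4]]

Characteristic equation: det(A - λI) = 0
λ² - (trace)λ + (det) = 0
trace = 5 + 4 = 9, det = (5)(4) - (3)(0) = 20
λ² - (9)λ + (20) = 0
λ = (9 ± √((9)² - 4·(20))) / 2 = (9 ± √1) / 2
Solving: λ = 4, 5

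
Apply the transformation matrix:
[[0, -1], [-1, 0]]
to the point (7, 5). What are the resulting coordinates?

Matrix multiplication:
[[0, -1], [-1, 0]] × [7, 5]ᵀ
= [(0)(7) + (-1)(5), (-1)(7) + (0)(5)]ᵀ
= [-5, -7]ᵀ
Result: (-5, -7)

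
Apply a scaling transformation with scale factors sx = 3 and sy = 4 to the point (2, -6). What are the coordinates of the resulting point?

Scaling matrix:
[[3, 0], [0, 4]]
Result: (2 × 3, -6 × 4) = (6, -24)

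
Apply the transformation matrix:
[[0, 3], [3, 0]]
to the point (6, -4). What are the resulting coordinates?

Matrix multiplication:
[[0, 3], [3, 0]] × [6, -4]ᵀ
= [(0)(6) + (3)(-4), (3)(6) + (0)(-4)]ᵀ
= [-12, 18]ᵀ
Result: (-12, 18)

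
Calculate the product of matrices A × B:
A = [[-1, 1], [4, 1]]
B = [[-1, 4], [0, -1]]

Matrix multiplication:
C[0][0] = -1×-1 + 1×0 = 1
C[0][1] = -1×4 + 1×-1 = -5
C[1][0] = 4×-1 + 1×0 = -4
C[1][1] = 4×4 + 1×-1 = 15
Result: [[1, -5], [-4, 15]]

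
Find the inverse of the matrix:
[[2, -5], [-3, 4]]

For [[a,b],[c,d]], inverse = (1/det)·[[d,-b],[-c,a]]
det = (2)(4) - (-5)(-3) = 8 - 15 = -7
Inverse = (1/-7)·[[4, 5], [3, 2]]
= [[-4/7, -5/7], [-3/7, -2/7]]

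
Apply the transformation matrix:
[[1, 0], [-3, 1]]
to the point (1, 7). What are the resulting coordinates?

Matrix multiplication:
[[1, 0], [-3, 1]] × [1, 7]ᵀ
= [(1)(1) + (0)(7), (-3)(1) + (1)(7)]ᵀ
= [1, 4]ᵀ
Result: (1, 4)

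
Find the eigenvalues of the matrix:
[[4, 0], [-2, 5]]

Characteristic equation: det(A - λI) = 0
λ² - (trace)λ + (det) = 0
trace = 4 + 5 = 9, det = (4)(5) - (0)(-2) = 20
λ² - (9)λ + (20) = 0
λ = (9 ± √((9)² - 4·(20))) / 2 = (9 ± √1) / 2
Solving: λ = 4, 5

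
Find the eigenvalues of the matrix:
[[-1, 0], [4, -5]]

Characteristic equation: det(A - λI) = 0
λ² - (trace)λ + (det) = 0
trace = -1 + -5 = -6, det = (-1)(-5) - (0)(4) = 5
λ² - (-6)λ + (5) = 0
λ = (-6 ± √((-6)² - 4·(5))) / 2 = (-6 ± √16) / 2
Solving: λ = -5, -1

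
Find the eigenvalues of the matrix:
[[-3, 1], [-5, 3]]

Characteristic equation: det(A - λI) = 0
λ² - (trace)λ + (det) = 0
trace = -3 + 3 = 0, det = (-3)(3) - (1)(-5) = -4
λ² - (0)λ + (-4) = 0
λ = (0 ± √((0)² - 4·(-4))) / 2 = (0 ± √16) / 2
Solving: λ = -2, 2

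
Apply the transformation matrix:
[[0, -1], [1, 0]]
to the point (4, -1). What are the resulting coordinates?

Matrix multiplication:
[[0, -1], [1, 0]] × [4, -1]ᵀ
= [(0)(4) + (-1)(-1), (1)(4) + (0)(-1)]ᵀ
= [1, 4]ᵀ
Result: (1, 4)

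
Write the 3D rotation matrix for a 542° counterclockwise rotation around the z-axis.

Rotation matrix for counterclockwise 542° around z-axis:
cos(542°) = -0.9994, sin(542°) = -0.0349
Result: [[-0.9994, 0.0349, 0], [-0.0349, -0.9994, 0], [0, 0, 1]]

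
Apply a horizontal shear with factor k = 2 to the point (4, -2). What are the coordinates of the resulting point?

Shear matrix for horizontal shear with factor k = 2:
[[1, 2], [0, 1]]
Result: (4, -2) → (0, -2)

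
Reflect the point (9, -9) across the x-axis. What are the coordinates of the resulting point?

Reflection across x-axis: (9, -9) → (9, 9)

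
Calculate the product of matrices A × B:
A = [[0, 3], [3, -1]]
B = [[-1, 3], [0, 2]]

Matrix multiplication:
C[0][0] = 0×-1 + 3×0 = 0
C[0][1] = 0×3 + 3×2 = 6
C[1][0] = 3×-1 + -1×0 = -3
C[1][1] = 3×3 + -1×2 = 7
Result: [[0, 6], [-3, 7]]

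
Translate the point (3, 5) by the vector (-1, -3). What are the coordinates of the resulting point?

Translation by (-1, -3) (homogeneous matrix [[1, 0, -1], [0, 1, -3], [0, 0, 1]]):
x' = 3 + -1 = 2
y' = 5 + -3 = 2
Result: (2, 2)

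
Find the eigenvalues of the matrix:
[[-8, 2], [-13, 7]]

Characteristic equation: det(A - λI) = 0
λ² - (trace)λ + (det) = 0
trace = -8 + 7 = -1, det = (-8)(7) - (2)(-13) = -30
λ² - (-1)λ + (-30) = 0
λ = (-1 ± √((-1)² - 4·(-30))) / 2 = (-1 ± √121) / 2
Solving: λ = -6, 5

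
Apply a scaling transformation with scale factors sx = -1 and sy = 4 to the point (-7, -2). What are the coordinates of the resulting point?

Scaling matrix:
[[-1, 0], [0, 4]]
Result: (-7 × -1, -2 × 4) = (7, -8)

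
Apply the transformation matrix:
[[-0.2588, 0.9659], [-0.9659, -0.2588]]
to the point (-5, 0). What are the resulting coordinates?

Matrix multiplication:
[[-0.2588, 0.9659], [-0.9659, -0.2588]] × [-5, 0]ᵀ
= [(-0.2588)(-5) + (0.9659)(0), (-0.9659)(-5) + (-0.2588)(0)]ᵀ
= [1.2940, 4.8295]ᵀ
Result: (1.2940, 4.8295)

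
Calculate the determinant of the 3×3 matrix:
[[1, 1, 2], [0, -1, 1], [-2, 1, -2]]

Expansion along first row:
det = 1·det([[-1,1],[1,-2]]) - 1·det([[0,1],[-2,-2]]) + 2·det([[0,-1],[-2,1]])
    = 1·(-1·-2 - 1·1) - 1·(0·-2 - 1·-2) + 2·(0·1 - -1·-2)
    = 1·1 - 1·2 + 2·-2
    = 1 + -2 + -4 = -5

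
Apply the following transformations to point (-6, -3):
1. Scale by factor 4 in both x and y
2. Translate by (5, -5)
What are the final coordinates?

Step 1: Scale (-6, -3) by 4 → (-24, -12)
Step 2: Translate by (5, -5) → (-19, -17)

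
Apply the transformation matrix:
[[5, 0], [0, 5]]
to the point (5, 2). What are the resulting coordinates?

Matrix multiplication:
[[5, 0], [0, 5]] × [5, 2]ᵀ
= [(5)(5) + (0)(2), (0)(5) + (5)(2)]ᵀ
= [25, 10]ᵀ
Result: (25, 10)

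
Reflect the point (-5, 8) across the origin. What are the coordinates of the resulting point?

Reflection across origin: (-5, 8) → (5, -8)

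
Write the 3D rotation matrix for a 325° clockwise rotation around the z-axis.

Rotation matrix for clockwise 325° around z-axis:
A clockwise rotation by 325° is a counterclockwise rotation by -325°.
cos(-325°) = 0.8192, sin(-325°) = 0.5736
Result: [[0.8192, -0.5736, 0], [0.5736, 0.8192, 0], [0, 0, 1]]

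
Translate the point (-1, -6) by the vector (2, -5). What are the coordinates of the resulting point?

Translation by (2, -5) (homogeneous matrix [[1, 0, 2], [0, 1, -5], [0, 0, 1]]):
x' = -1 + 2 = 1
y' = -6 + -5 = -11
Result: (1, -11)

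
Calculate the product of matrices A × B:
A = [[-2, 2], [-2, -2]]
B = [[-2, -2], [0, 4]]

Matrix multiplication:
C[0][0] = -2×-2 + 2×0 = 4
C[0][1] = -2×-2 + 2×4 = 12
C[1][0] = -2×-2 + -2×0 = 4
C[1][1] = -2×-2 + -2×4 = -4
Result: [[4, 12], [4, -4]]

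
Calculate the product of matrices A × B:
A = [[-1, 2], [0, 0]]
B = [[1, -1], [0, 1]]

Matrix multiplication:
C[0][0] = -1×1 + 2×0 = -1
C[0][1] = -1×-1 + 2×1 = 3
C[1][0] = 0×1 + 0×0 = 0
C[1][1] = 0×-1 + 0×1 = 0
Result: [[-1, 3], [0, 0]]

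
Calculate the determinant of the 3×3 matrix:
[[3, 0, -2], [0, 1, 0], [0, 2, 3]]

Expansion along first row:
det = 3·det([[1,0],[2,3]]) - 0·det([[0,0],[0,3]]) + -2·det([[0,1],[0,2]])
    = 3·(1·3 - 0·2) - 0·(0·3 - 0·0) + -2·(0·2 - 1·0)
    = 3·3 - 0·0 + -2·0
    = 9 + 0 + 0 = 9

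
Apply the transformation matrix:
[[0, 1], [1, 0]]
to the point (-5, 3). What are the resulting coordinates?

Matrix multiplication:
[[0, 1], [1, 0]] × [-5, 3]ᵀ
= [(0)(-5) + (1)(3), (1)(-5) + (0)(3)]ᵀ
= [3, -5]ᵀ
Result: (3, -5)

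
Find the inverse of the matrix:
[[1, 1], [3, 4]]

For [[a,b],[c,d]], inverse = (1/det)·[[d,-b],[-c,a]]
det = (1)(4) - (1)(3) = 4 - 3 = 1
Inverse = [[4, -1], [-3, 1]]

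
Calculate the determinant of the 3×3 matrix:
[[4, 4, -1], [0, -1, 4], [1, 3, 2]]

Expansion along first row:
det = 4·det([[-1,4],[3,2]]) - 4·det([[0,4],[1,2]]) + -1·det([[0,-1],[1,3]])
    = 4·(-1·2 - 4·3) - 4·(0·2 - 4·1) + -1·(0·3 - -1·1)
    = 4·-14 - 4·-4 + -1·1
    = -56 + 16 + -1 = -41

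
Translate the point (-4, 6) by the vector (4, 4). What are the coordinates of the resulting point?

Translation by (4, 4) (homogeneous matrix [[1, 0, 4], [0, 1, 4], [0, 0, 1]]):
x' = -4 + 4 = 0
y' = 6 + 4 = 10
Result: (0, 10)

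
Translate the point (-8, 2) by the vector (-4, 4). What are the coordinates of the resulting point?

Translation by (-4, 4) (homogeneous matrix [[1, 0, -4], [0, 1, 4], [0, 0, 1]]):
x' = -8 + -4 = -12
y' = 2 + 4 = 6
Result: (-12, 6)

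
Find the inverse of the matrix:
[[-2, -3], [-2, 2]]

For [[a,b],[c,d]], inverse = (1/det)·[[d,-b],[-c,a]]
det = (-2)(2) - (-3)(-2) = -4 - 6 = -10
Inverse = (1/-10)·[[2, 3], [2, -2]]
= [[-1/5, -3/10], [-1/5, 1/5]]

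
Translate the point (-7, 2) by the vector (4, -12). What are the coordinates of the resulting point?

Translation by (4, -12) (homogeneous matrix [[1, 0, 4], [0, 1, -12], [0, 0, 1]]):
x' = -7 + 4 = -3
y' = 2 + -12 = -10
Result: (-3, -10)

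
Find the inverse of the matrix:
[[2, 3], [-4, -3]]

For [[a,b],[c,d]], inverse = (1/det)·[[d,-b],[-c,a]]
det = (2)(-3) - (3)(-4) = -6 - -12 = 6
Inverse = (1/6)·[[-3, -3], [4, 2]]
= [[-1/2, -1/2], [2/3, 1/3]]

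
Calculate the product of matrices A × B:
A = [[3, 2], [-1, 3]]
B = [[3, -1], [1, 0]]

Matrix multiplication:
C[0][0] = 3×3 + 2×1 = 11
C[0][1] = 3×-1 + 2×0 = -3
C[1][0] = -1×3 + 3×1 = 0
C[1][1] = -1×-1 + 3×0 = 1
Result: [[11, -3], [0, 1]]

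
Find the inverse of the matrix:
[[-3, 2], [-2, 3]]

For [[a,b],[c,d]], inverse = (1/det)·[[d,-b],[-c,a]]
det = (-3)(3) - (2)(-2) = -9 - -4 = -5
Inverse = (1/-5)·[[3, -2], [2, -3]]
= [[-3/5, 2/5], [-2/5, 3/5]]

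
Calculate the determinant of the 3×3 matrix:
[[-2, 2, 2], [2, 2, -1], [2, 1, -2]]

Expansion along first row:
det = -2·det([[2,-1],[1,-2]]) - 2·det([[2,-1],[2,-2]]) + 2·det([[2,2],[2,1]])
    = -2·(2·-2 - -1·1) - 2·(2·-2 - -1·2) + 2·(2·1 - 2·2)
    = -2·-3 - 2·-2 + 2·-2
    = 6 + 4 + -4 = 6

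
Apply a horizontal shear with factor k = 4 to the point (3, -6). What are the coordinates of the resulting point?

Shear matrix for horizontal shear with factor k = 4:
[[1, 4], [0, 1]]
Result: (3, -6) → (-21, -6)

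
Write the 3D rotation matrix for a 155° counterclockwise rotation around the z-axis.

Rotation matrix for counterclockwise 155° around z-axis:
cos(155°) = -0.9063, sin(155°) = 0.4226
Result: [[-0.9063, -0.4226, 0], [0.4226, -0.9063, 0], [0, 0, 1]]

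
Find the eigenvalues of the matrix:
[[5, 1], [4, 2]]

Characteristic equation: det(A - λI) = 0
λ² - (trace)λ + (det) = 0
trace = 5 + 2 = 7, det = (5)(2) - (1)(4) = 6
λ² - (7)λ + (6) = 0
λ = (7 ± √((7)² - 4·(6))) / 2 = (7 ± √25) / 2
Solving: λ = 1, 6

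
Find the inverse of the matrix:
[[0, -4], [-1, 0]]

For [[a,b],[c,d]], inverse = (1/det)·[[d,-b],[-c,a]]
det = (0)(0) - (-4)(-1) = 0 - 4 = -4
Inverse = (1/-4)·[[0, 4], [1, 0]]
= [[0, -1], [-1/4, 0]]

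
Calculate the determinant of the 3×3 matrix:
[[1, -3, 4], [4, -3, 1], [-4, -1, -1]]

Expansion along first row:
det = 1·det([[-3,1],[-1,-1]]) - -3·det([[4,1],[-4,-1]]) + 4·det([[4,-3],[-4,-1]])
    = 1·(-3·-1 - 1·-1) - -3·(4·-1 - 1·-4) + 4·(4·-1 - -3·-4)
    = 1·4 - -3·0 + 4·-16
    = 4 + 0 + -64 = -60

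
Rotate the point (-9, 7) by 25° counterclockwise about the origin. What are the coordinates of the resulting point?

Rotation matrix for 25°: [[cos 25°, -sin 25°], [sin 25°, cos 25°]] ≈ [[0.906308, -0.422618], [0.422618, 0.906308]]
[[0.906308, -0.422618], [0.422618, 0.906308]] × [-9, 7]ᵀ ≈ [-11.1151, 2.5406]ᵀ
Result: (-11.1151, 2.5406)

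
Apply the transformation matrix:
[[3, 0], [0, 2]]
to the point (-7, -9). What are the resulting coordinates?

Matrix multiplication:
[[3, 0], [0, 2]] × [-7, -9]ᵀ
= [(3)(-7) + (0)(-9), (0)(-7) + (2)(-9)]ᵀ
= [-21, -18]ᵀ
Result: (-21, -18)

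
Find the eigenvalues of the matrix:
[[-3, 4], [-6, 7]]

Characteristic equation: det(A - λI) = 0
λ² - (trace)λ + (det) = 0
trace = -3 + 7 = 4, det = (-3)(7) - (4)(-6) = 3
λ² - (4)λ + (3) = 0
λ = (4 ± √((4)² - 4·(3))) / 2 = (4 ± √4) / 2
Solving: λ = 1, 3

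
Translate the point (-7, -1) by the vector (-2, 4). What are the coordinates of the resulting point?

Translation by (-2, 4) (homogeneous matrix [[1, 0, -2], [0, 1, 4], [0, 0, 1]]):
x' = -7 + -2 = -9
y' = -1 + 4 = 3
Result: (-9, 3)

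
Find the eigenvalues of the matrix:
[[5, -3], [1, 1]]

Characteristic equation: det(A - λI) = 0
λ² - (trace)λ + (det) = 0
trace = 5 + 1 = 6, det = (5)(1) - (-3)(1) = 8
λ² - (6)λ + (8) = 0
λ = (6 ± √((6)² - 4·(8))) / 2 = (6 ± √4) / 2
Solving: λ = 2, 4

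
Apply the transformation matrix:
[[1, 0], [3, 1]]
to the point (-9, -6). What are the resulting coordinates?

Matrix multiplication:
[[1, 0], [3, 1]] × [-9, -6]ᵀ
= [(1)(-9) + (0)(-6), (3)(-9) + (1)(-6)]ᵀ
= [-9, -33]ᵀ
Result: (-9, -33)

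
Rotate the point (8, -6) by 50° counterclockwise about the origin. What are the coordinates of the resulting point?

Rotation matrix for 50°: [[cos 50°, -sin 50°], [sin 50°, cos 50°]] ≈ [[0.642788, -0.766044], [0.766044, 0.642788]]
[[0.642788, -0.766044], [0.766044, 0.642788]] × [8, -6]ᵀ ≈ [9.7386, 2.2716]ᵀ
Result: (9.7386, 2.2716)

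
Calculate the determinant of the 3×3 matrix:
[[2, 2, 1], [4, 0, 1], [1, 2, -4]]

Expansion along first row:
det = 2·det([[0,1],[2,-4]]) - 2·det([[4,1],[1,-4]]) + 1·det([[4,0],[1,2]])
    = 2·(0·-4 - 1·2) - 2·(4·-4 - 1·1) + 1·(4·2 - 0·1)
    = 2·-2 - 2·-17 + 1·8
    = -4 + 34 + 8 = 38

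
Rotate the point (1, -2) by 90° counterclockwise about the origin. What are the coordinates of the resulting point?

Rotation matrix for 90°: [[cos 90°, -sin 90°], [sin 90°, cos 90°]] = [[0, -1], [1, 0]]
[[0, -1], [1, 0]] × [1, -2]ᵀ = [2, 1]ᵀ
Result: (2, 1)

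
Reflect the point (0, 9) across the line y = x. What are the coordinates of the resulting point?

Reflection across line y = x: (0, 9) → (9, 0)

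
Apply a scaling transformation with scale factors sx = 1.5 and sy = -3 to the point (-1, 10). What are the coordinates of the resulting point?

Scaling matrix:
[[1.50, 0], [0, -3]]
Result: (-1 × 1.5, 10 × -3) = (-1.5, -30)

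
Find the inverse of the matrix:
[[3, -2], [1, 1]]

For [[a,b],[c,d]], inverse = (1/det)·[[d,-b],[-c,a]]
det = (3)(1) - (-2)(1) = 3 - -2 = 5
Inverse = (1/5)·[[1, 2], [-1, 3]]
= [[1/5, 2/5], [-1/5, 3/5]]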